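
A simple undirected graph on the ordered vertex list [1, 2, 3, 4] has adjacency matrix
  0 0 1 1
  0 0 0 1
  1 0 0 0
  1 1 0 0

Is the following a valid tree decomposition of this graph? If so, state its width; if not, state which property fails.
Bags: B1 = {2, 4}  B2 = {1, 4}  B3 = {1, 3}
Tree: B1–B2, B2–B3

Every vertex of G appears in some bag (union = {1, 2, 3, 4}); every edge is covered by a bag; and for each vertex v the set of bags containing v is connected in the bag tree. The decomposition is therefore valid. The largest bag has 2 vertices, so the width is 1.

Yes; width 1.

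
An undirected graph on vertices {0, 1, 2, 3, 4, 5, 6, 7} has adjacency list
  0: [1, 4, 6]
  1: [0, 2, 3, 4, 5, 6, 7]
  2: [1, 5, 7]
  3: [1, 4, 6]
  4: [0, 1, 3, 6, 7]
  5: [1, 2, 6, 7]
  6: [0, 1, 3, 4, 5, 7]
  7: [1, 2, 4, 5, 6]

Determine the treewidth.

3

A width-3 tree decomposition is:
Bags: B1 = {1, 4, 6, 7}  B2 = {1, 5, 6, 7}  B3 = {0, 1, 4, 6}  B4 = {1, 2, 5, 7}  B5 = {1, 3, 4, 6}
Tree: B1–B2, B1–B3, B2–B4, B3–B5
Each bag holds 4 vertices, so the decomposition has width 3, which upper-bounds the treewidth. On the other hand G contains the 4-clique {1, 2, 5, 7}. A clique must lie in a single bag of any decomposition, so no decomposition can have width below 3. Hence tw(G) = 3 exactly.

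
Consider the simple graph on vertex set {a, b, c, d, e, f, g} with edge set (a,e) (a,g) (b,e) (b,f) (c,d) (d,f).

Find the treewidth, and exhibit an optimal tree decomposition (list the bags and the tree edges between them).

Each bag holds 2 vertices, so the decomposition has width 1, which upper-bounds the treewidth. G has an edge, so its treewidth is at least 1. The upper and lower bounds meet at 1, so that is the treewidth.

Treewidth 1.
One such decomposition:
Bags: B1 = {a, g}  B2 = {a, e}  B3 = {b, e}  B4 = {b, f}  B5 = {d, f}  B6 = {c, d}
Tree: B1–B2, B2–B3, B3–B4, B4–B5, B5–B6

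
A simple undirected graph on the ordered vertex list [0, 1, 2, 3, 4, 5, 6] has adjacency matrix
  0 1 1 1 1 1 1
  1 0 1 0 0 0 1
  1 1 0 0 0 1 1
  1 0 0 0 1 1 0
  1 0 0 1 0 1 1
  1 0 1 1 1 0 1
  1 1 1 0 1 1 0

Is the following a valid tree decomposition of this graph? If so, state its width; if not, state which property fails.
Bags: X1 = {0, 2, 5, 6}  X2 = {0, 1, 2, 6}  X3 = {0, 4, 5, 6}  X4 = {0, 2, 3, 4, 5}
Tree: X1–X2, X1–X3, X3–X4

No — bags containing vertex 2 are not connected in the tree.

A tree decomposition must satisfy three properties: every vertex lies in some bag; for every edge, both endpoints lie together in some bag; and for every vertex, the bags containing it form a connected subtree. Here bags containing vertex 2 are not connected in the tree, so the decomposition is invalid.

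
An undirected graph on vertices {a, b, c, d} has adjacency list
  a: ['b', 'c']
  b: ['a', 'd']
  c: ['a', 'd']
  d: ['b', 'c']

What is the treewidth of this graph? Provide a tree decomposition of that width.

Treewidth 2.
One such decomposition:
Bags: B1 = {a, b, c}  B2 = {b, c, d}
Tree: B1–B2

Every bag has size at most 3, so the width is 3 − 1 = 2 and tw(G) ≤ 2. The edges b–a–c–d–b form a cycle, so G is not a tree and its treewidth is at least 2. Combining the bounds, tw(G) = 2.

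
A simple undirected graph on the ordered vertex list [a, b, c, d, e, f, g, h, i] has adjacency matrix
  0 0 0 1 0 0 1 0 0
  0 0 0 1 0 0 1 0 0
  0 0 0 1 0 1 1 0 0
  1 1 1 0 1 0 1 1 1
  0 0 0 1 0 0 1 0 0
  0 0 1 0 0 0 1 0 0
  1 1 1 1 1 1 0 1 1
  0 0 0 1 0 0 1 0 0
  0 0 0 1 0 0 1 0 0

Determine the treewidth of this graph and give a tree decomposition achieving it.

Treewidth 2.
One optimal decomposition is:
Bags: B1 = {c, f, g}  B2 = {c, d, g}  B3 = {d, g, h}  B4 = {b, d, g}  B5 = {a, d, g}  B6 = {d, e, g}  B7 = {d, g, i}
Tree: B1–B2, B2–B3, B3–B4, B2–B5, B5–B6, B5–B7

Each bag holds 3 vertices, so the decomposition has width 2, which upper-bounds the treewidth. On the other hand G contains the 3-clique {d, g, h}. A clique must lie in a single bag of any decomposition, so no decomposition can have width below 2. Therefore the treewidth is 2.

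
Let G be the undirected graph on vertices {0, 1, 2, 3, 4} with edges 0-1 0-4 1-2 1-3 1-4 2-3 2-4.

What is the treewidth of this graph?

A width-2 tree decomposition is:
Bags: B1 = {0, 1, 4}  B2 = {1, 2, 4}  B3 = {1, 2, 3}
Tree: B1–B2, B2–B3
The largest bag has 3 vertices, giving width 2; this decomposition certifies tw(G) ≤ 2. On the other hand G contains the 3-clique {0, 1, 4}. A clique must lie in a single bag of any decomposition, so no decomposition can have width below 2. Hence tw(G) = 2 exactly.

2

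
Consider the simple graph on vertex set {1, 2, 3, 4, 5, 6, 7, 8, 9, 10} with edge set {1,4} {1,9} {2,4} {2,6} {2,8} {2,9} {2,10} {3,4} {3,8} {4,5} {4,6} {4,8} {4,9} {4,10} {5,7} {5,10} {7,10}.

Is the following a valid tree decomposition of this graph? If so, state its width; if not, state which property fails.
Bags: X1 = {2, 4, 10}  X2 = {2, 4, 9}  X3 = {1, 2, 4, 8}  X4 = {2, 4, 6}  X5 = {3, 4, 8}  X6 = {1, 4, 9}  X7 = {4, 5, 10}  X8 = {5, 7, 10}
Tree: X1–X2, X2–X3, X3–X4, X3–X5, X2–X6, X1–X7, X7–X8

No — bags containing vertex 1 are not connected in the tree.

A tree decomposition must satisfy three properties: every vertex lies in some bag; for every edge, both endpoints lie together in some bag; and for every vertex, the bags containing it form a connected subtree. Here bags containing vertex 1 are not connected in the tree, so the decomposition is invalid.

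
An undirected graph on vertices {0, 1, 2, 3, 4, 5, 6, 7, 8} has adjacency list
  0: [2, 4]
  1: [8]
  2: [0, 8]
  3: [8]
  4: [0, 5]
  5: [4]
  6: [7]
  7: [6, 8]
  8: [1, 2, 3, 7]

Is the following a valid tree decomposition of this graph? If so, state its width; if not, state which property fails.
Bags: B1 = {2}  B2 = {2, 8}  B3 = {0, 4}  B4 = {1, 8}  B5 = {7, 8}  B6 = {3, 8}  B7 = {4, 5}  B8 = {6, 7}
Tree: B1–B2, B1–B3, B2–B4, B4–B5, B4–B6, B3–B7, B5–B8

A tree decomposition must satisfy three properties: every vertex lies in some bag; for every edge, both endpoints lie together in some bag; and for every vertex, the bags containing it form a connected subtree. Here edge (0,2) lies in no bag, so the decomposition is invalid.

No — edge (0,2) lies in no bag.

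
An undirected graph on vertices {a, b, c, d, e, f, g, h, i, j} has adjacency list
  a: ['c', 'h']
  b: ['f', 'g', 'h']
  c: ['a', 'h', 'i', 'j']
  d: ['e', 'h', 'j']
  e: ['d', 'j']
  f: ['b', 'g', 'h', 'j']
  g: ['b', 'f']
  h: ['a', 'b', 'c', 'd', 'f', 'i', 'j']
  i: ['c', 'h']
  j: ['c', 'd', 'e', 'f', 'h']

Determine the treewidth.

2

A width-2 tree decomposition is:
Bags: B1 = {c, h, j}  B2 = {f, h, j}  B3 = {b, f, h}  B4 = {b, f, g}  B5 = {c, h, i}  B6 = {d, h, j}  B7 = {a, c, h}  B8 = {d, e, j}
Tree: B1–B2, B2–B3, B3–B4, B1–B5, B1–B6, B1–B7, B6–B8
Each bag holds 3 vertices, so the decomposition has width 2, which upper-bounds the treewidth. On the other hand G contains the 3-clique {b, f, g}. A clique must lie in a single bag of any decomposition, so no decomposition can have width below 2. Therefore the treewidth is 2.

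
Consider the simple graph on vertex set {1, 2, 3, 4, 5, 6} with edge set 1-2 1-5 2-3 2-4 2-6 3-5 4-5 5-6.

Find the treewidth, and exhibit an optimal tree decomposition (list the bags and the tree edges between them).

Every bag has size at most 3, so the width is 3 − 1 = 2 and tw(G) ≤ 2. For the lower bound, G contains the cycle 2–4–5–1–2, so G is not a forest; only forests have treewidth ≤ 1, hence tw(G) ≥ 2. The upper and lower bounds meet at 2, so that is the treewidth.

Treewidth 2.
One such decomposition:
Bags: B1 = {2, 4, 5}  B2 = {1, 2, 5}  B3 = {2, 3, 5}  B4 = {2, 5, 6}
Tree: B1–B2, B2–B3, B3–B4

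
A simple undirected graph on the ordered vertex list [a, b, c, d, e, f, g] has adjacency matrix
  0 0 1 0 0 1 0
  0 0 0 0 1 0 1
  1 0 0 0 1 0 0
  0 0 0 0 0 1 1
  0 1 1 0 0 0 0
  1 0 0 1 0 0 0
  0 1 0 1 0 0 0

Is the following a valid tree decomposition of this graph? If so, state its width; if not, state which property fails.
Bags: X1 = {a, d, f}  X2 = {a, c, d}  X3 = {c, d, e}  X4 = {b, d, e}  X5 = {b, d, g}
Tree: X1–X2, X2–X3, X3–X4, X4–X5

Vertex coverage: the bags together contain {a, b, c, d, e, f, g}, the full vertex set. Edge coverage: each edge of G has both endpoints in at least one bag. Running intersection: for every vertex, the bags containing it form a connected subtree. All three properties hold, so this is a valid tree decomposition of width max|bag| − 1 = 2, and hence tw(G) ≤ 2.

Yes; width 2.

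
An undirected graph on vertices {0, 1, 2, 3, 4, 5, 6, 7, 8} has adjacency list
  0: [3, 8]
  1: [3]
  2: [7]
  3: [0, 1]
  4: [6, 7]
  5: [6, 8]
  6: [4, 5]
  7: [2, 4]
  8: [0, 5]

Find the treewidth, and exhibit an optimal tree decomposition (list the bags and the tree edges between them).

Treewidth 1.
One optimal decomposition is:
Bags: B1 = {1, 3}  B2 = {0, 3}  B3 = {0, 8}  B4 = {5, 8}  B5 = {5, 6}  B6 = {4, 6}  B7 = {4, 7}  B8 = {2, 7}
Tree: B1–B2, B2–B3, B3–B4, B4–B5, B5–B6, B6–B7, B7–B8

Each bag holds 2 vertices, so the decomposition has width 1, which upper-bounds the treewidth. Any graph with an edge has treewidth ≥ 1, and G has the edge 1–3. The upper and lower bounds meet at 1, so that is the treewidth.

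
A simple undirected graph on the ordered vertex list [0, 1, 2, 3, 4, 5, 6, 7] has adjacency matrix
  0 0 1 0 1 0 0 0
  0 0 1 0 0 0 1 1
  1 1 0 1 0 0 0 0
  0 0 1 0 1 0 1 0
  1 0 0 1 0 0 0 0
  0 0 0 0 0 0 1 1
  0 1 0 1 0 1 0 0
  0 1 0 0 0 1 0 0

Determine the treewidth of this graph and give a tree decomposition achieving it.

Treewidth 2.
One such decomposition:
Bags: B1 = {5, 6, 7}  B2 = {1, 6, 7}  B3 = {1, 3, 6}  B4 = {1, 2, 3}  B5 = {2, 3, 4}  B6 = {0, 2, 4}
Tree: B1–B2, B2–B3, B3–B4, B4–B5, B5–B6

Each bag holds 3 vertices, so the decomposition has width 2, which upper-bounds the treewidth. For the lower bound, G contains the cycle 5–7–1–6–5, so G is not a forest; only forests have treewidth ≤ 1, hence tw(G) ≥ 2. Hence tw(G) = 2 exactly.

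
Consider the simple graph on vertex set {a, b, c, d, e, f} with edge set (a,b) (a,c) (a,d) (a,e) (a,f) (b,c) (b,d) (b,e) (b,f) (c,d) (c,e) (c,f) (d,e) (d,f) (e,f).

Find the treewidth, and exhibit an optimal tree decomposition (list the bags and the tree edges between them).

Treewidth 5.
One such decomposition:
Bags: B1 = {a, b, c, d, e, f}
Tree: (single bag)

With just one bag of size 6, the width is 6 − 1 = 5, so tw(G) ≤ 5. On the other hand G contains the 6-clique {a, b, c, d, e, f}. A clique must lie in a single bag of any decomposition, so no decomposition can have width below 5. The upper and lower bounds meet at 5, so that is the treewidth.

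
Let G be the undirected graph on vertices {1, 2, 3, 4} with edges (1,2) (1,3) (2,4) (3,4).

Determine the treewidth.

A width-2 tree decomposition is:
Bags: B1 = {2, 3, 4}  B2 = {1, 2, 3}
Tree: B1–B2
Every bag has size at most 3, so the width is 3 − 1 = 2 and tw(G) ≤ 2. Since 2–4–3–1–2 is a cycle in G, G is not acyclic. Forests are exactly the graphs of treewidth ≤ 1, so tw(G) ≥ 2. Therefore the treewidth is 2.

2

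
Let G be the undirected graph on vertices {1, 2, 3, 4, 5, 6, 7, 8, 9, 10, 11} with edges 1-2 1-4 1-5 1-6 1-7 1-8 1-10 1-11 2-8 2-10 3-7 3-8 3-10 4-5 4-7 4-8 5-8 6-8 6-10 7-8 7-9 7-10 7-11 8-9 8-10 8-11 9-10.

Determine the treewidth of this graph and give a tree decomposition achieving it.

The largest bag has 4 vertices, giving width 3; this decomposition certifies tw(G) ≤ 3. Conversely, {1, 2, 8, 10} is a clique of size 4, and the vertices of any clique must share a bag in every tree decomposition; so some bag has ≥ 4 vertices and tw(G) ≥ 3. Hence tw(G) = 3 exactly.

Treewidth 3.
One such decomposition:
Bags: B1 = {1, 7, 8, 10}  B2 = {7, 8, 9, 10}  B3 = {3, 7, 8, 10}  B4 = {1, 2, 8, 10}  B5 = {1, 4, 7, 8}  B6 = {1, 4, 5, 8}  B7 = {1, 6, 8, 10}  B8 = {1, 7, 8, 11}
Tree: B1–B2, B2–B3, B1–B4, B1–B5, B5–B6, B4–B7, B1–B8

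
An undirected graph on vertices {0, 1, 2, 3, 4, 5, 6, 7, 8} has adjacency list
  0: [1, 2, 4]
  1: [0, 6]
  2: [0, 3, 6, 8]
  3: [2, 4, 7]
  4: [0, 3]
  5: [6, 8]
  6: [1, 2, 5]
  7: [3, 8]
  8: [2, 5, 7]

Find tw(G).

A width-3 tree decomposition is:
Bags: B1 = {3, 5, 7, 8}  B2 = {2, 3, 5, 8}  B3 = {2, 3, 5, 6}  B4 = {2, 3, 4, 6}  B5 = {0, 2, 4, 6}  B6 = {0, 1, 4, 6}
Tree: B1–B2, B2–B3, B3–B4, B4–B5, B5–B6
The largest bag has 4 vertices, giving width 3; this decomposition certifies tw(G) ≤ 3. For the lower bound: the 4 vertex sets {5,7,8}, {3}, {2}, {0,1,4,6} are disjoint, each induces a connected subgraph, and every pair is joined by at least one edge of G. Contracting each set to a single vertex therefore yields K_{4} as a minor, and since treewidth is minor-monotone, tw(G) ≥ tw(K_{4}) = 3. Therefore the treewidth is 3.

3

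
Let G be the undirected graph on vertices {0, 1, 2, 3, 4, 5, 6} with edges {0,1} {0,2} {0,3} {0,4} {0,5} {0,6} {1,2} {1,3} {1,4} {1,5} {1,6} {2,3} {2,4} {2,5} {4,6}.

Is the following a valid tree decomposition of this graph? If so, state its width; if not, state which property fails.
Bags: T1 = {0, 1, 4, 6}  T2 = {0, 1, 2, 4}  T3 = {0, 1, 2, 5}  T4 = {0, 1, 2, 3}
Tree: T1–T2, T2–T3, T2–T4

Yes; width 3.

Every vertex of G appears in some bag (union = {0, 1, 2, 3, 4, 5, 6}); every edge is covered by a bag; and for each vertex v the set of bags containing v is connected in the bag tree. The decomposition is therefore valid. The largest bag has 4 vertices, so the width is 3.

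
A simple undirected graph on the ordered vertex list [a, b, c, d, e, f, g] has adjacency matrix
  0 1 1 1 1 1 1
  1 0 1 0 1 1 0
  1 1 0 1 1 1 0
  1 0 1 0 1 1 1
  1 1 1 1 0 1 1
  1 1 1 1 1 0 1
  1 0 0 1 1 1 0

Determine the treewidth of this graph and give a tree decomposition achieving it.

Treewidth 4.
One optimal decomposition is:
Bags: B1 = {a, c, d, e, f}  B2 = {a, d, e, f, g}  B3 = {a, b, c, e, f}
Tree: B1–B2, B1–B3

Each bag holds 5 vertices, so the decomposition has width 4, which upper-bounds the treewidth. On the other hand G contains the 5-clique {a, d, e, f, g}. A clique must lie in a single bag of any decomposition, so no decomposition can have width below 4. The upper and lower bounds meet at 4, so that is the treewidth.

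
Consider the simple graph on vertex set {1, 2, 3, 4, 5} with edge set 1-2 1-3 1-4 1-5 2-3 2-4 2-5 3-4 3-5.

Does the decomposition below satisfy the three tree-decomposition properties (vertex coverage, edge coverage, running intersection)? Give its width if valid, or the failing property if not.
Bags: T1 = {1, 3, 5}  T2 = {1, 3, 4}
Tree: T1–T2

A tree decomposition must satisfy three properties: every vertex lies in some bag; for every edge, both endpoints lie together in some bag; and for every vertex, the bags containing it form a connected subtree. Here vertex 2 appears in no bag, so the decomposition is invalid.

No — vertex 2 appears in no bag.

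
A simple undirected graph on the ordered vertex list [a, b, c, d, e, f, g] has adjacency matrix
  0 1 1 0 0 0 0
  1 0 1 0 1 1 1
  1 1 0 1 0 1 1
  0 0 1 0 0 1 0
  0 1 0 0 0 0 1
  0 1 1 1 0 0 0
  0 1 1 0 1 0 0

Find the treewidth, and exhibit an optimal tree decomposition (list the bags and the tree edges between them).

Every bag has size at most 3, so the width is 3 − 1 = 2 and tw(G) ≤ 2. For the lower bound, the 3 vertices {b, e, g} are pairwise adjacent, and any tree decomposition puts a clique entirely inside one bag — forcing width ≥ 2. Therefore the treewidth is 2.

Treewidth 2.
Bags: B1 = {b, c, g}  B2 = {b, e, g}  B3 = {b, c, f}  B4 = {c, d, f}  B5 = {a, b, c}
Tree: B1–B2, B1–B3, B3–B4, B3–B5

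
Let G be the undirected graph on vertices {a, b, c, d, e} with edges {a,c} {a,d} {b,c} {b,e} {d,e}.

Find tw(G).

2

A width-2 tree decomposition is:
Bags: B1 = {b, d, e}  B2 = {a, b, d}  B3 = {a, b, c}
Tree: B1–B2, B2–B3
Every bag has size at most 3, so the width is 3 − 1 = 2 and tw(G) ≤ 2. For the lower bound, G contains the cycle b–e–d–a–c–b, so G is not a forest; only forests have treewidth ≤ 1, hence tw(G) ≥ 2. Therefore the treewidth is 2.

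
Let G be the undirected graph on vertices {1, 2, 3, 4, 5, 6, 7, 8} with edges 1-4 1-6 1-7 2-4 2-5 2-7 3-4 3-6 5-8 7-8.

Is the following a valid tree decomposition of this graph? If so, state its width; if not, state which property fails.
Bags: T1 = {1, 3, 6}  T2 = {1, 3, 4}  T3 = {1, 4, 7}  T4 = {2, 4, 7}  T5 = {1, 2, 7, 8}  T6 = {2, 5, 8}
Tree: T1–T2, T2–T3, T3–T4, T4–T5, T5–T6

No — bags containing vertex 1 are not connected in the tree.

A tree decomposition must satisfy three properties: every vertex lies in some bag; for every edge, both endpoints lie together in some bag; and for every vertex, the bags containing it form a connected subtree. Here bags containing vertex 1 are not connected in the tree, so the decomposition is invalid.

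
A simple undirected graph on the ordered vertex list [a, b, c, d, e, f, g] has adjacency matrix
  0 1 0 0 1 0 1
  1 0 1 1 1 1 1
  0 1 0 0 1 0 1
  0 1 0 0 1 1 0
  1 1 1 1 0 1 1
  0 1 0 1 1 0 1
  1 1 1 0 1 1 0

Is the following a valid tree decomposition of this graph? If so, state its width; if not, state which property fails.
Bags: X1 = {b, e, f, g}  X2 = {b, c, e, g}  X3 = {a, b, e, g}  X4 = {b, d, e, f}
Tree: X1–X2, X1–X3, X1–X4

Vertex coverage: the bags together contain {a, b, c, d, e, f, g}, the full vertex set. Edge coverage: each edge of G has both endpoints in at least one bag. Running intersection: for every vertex, the bags containing it form a connected subtree. All three properties hold, so this is a valid tree decomposition of width max|bag| − 1 = 3, and hence tw(G) ≤ 3.

Yes; width 3.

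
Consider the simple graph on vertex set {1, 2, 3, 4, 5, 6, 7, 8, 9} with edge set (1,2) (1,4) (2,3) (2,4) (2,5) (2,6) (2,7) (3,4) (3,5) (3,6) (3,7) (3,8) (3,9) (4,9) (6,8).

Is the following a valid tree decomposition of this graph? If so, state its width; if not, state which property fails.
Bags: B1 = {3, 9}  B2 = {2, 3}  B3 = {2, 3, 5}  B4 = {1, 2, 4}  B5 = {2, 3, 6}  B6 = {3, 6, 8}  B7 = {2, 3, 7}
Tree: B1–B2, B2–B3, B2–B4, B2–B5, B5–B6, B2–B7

A tree decomposition must satisfy three properties: every vertex lies in some bag; for every edge, both endpoints lie together in some bag; and for every vertex, the bags containing it form a connected subtree. Here edge (4,3) lies in no bag, so the decomposition is invalid.

No — edge (4,3) lies in no bag.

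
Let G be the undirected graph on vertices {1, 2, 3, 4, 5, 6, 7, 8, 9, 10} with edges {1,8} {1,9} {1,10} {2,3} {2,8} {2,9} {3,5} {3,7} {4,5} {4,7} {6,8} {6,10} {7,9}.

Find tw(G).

2

A width-2 tree decomposition is:
Bags: B1 = {4, 5, 7}  B2 = {3, 5, 7}  B3 = {3, 7, 9}  B4 = {2, 3, 9}  B5 = {1, 2, 9}  B6 = {1, 2, 8}  B7 = {1, 8, 10}  B8 = {6, 8, 10}
Tree: B1–B2, B2–B3, B3–B4, B4–B5, B5–B6, B6–B7, B7–B8
Each bag holds 3 vertices, so the decomposition has width 2, which upper-bounds the treewidth. The edges 4–5–3–7–4 form a cycle, so G is not a tree and its treewidth is at least 2. Hence tw(G) = 2 exactly.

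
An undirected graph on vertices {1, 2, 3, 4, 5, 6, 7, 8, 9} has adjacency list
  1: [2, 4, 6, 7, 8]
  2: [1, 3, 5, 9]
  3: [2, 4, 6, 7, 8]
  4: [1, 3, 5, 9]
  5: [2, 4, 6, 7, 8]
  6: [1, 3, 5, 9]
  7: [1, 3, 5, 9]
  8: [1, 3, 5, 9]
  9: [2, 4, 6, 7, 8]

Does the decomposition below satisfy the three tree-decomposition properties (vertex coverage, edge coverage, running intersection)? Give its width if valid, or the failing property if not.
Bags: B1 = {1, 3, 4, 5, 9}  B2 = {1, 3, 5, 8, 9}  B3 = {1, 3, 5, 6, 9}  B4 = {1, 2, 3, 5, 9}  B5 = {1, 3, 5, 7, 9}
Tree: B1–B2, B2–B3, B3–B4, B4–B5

Yes; width 4.

Every vertex of G appears in some bag (union = {1, 2, 3, 4, 5, 6, 7, 8, 9}); every edge is covered by a bag; and for each vertex v the set of bags containing v is connected in the bag tree. The decomposition is therefore valid. The largest bag has 5 vertices, so the width is 4.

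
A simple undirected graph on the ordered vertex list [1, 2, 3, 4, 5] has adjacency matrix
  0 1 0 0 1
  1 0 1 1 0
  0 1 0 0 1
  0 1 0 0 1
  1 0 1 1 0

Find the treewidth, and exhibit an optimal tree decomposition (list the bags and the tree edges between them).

Treewidth 2.
One optimal decomposition is:
Bags: B1 = {1, 2, 5}  B2 = {2, 3, 5}  B3 = {2, 4, 5}
Tree: B1–B2, B2–B3

Each bag holds 3 vertices, so the decomposition has width 2, which upper-bounds the treewidth. Since 5–1–2–3–5 is a cycle in G, G is not acyclic. Forests are exactly the graphs of treewidth ≤ 1, so tw(G) ≥ 2. Therefore the treewidth is 2.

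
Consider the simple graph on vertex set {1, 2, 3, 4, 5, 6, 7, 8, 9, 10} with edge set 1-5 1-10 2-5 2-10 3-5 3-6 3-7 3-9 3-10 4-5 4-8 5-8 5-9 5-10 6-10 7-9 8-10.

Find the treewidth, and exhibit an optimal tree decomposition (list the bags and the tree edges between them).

Every bag has size at most 3, so the width is 3 − 1 = 2 and tw(G) ≤ 2. On the other hand G contains the 3-clique {3, 5, 9}. A clique must lie in a single bag of any decomposition, so no decomposition can have width below 2. The upper and lower bounds meet at 2, so that is the treewidth.

Treewidth 2.
One such decomposition:
Bags: B1 = {2, 5, 10}  B2 = {1, 5, 10}  B3 = {3, 5, 10}  B4 = {3, 6, 10}  B5 = {3, 5, 9}  B6 = {3, 7, 9}  B7 = {5, 8, 10}  B8 = {4, 5, 8}
Tree: B1–B2, B2–B3, B3–B4, B3–B5, B5–B6, B2–B7, B7–B8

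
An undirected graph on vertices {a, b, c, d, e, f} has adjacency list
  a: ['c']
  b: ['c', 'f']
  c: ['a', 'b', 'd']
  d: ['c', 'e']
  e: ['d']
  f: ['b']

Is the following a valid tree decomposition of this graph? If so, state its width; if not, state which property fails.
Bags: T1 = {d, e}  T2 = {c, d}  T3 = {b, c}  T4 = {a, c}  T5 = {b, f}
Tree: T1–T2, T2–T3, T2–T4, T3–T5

Yes; width 1.

Every vertex of G appears in some bag (union = {a, b, c, d, e, f}); every edge is covered by a bag; and for each vertex v the set of bags containing v is connected in the bag tree. The decomposition is therefore valid. The largest bag has 2 vertices, so the width is 1.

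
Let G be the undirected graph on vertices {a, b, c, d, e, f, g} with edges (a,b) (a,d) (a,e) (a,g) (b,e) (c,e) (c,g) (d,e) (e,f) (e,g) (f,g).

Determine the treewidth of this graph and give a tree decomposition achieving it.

Each bag holds 3 vertices, so the decomposition has width 2, which upper-bounds the treewidth. On the other hand G contains the 3-clique {a, d, e}. A clique must lie in a single bag of any decomposition, so no decomposition can have width below 2. Hence tw(G) = 2 exactly.

Treewidth 2.
One optimal decomposition is:
Bags: B1 = {a, d, e}  B2 = {a, e, g}  B3 = {c, e, g}  B4 = {a, b, e}  B5 = {e, f, g}
Tree: B1–B2, B2–B3, B1–B4, B3–B5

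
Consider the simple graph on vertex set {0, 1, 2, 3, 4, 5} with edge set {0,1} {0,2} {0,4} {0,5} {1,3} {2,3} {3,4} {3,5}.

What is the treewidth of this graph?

2

A width-2 tree decomposition is:
Bags: B1 = {0, 1, 3}  B2 = {0, 2, 3}  B3 = {0, 3, 5}  B4 = {0, 3, 4}
Tree: B1–B2, B2–B3, B3–B4
Each bag holds 3 vertices, so the decomposition has width 2, which upper-bounds the treewidth. The edges 1–0–2–3–1 form a cycle, so G is not a tree and its treewidth is at least 2. The upper and lower bounds meet at 2, so that is the treewidth.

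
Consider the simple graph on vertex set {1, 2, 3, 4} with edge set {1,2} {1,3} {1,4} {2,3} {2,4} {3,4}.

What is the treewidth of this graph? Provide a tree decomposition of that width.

With just one bag of size 4, the width is 4 − 1 = 3, so tw(G) ≤ 3. On the other hand G contains the 4-clique {1, 2, 3, 4}. A clique must lie in a single bag of any decomposition, so no decomposition can have width below 3. Therefore the treewidth is 3.

Treewidth 3.
Bags: B1 = {1, 2, 3, 4}
Tree: (single bag)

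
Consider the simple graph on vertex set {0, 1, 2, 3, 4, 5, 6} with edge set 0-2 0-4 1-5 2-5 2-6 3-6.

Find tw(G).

1

A width-1 tree decomposition is:
Bags: B1 = {1, 5}  B2 = {2, 5}  B3 = {0, 2}  B4 = {0, 4}  B5 = {2, 6}  B6 = {3, 6}
Tree: B1–B2, B2–B3, B3–B4, B3–B5, B5–B6
Each bag holds 2 vertices, so the decomposition has width 1, which upper-bounds the treewidth. G has an edge, so its treewidth is at least 1. The upper and lower bounds meet at 1, so that is the treewidth.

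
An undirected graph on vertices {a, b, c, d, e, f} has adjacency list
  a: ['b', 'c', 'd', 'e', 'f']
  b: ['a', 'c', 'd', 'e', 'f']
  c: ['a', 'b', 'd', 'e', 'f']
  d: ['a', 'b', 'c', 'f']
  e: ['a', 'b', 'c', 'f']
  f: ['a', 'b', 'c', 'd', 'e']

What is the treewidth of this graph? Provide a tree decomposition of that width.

Treewidth 4.
One optimal decomposition is:
Bags: B1 = {a, b, c, e, f}  B2 = {a, b, c, d, f}
Tree: B1–B2

Every bag has size at most 5, so the width is 5 − 1 = 4 and tw(G) ≤ 4. For the lower bound, the 5 vertices {a, b, c, d, f} are pairwise adjacent, and any tree decomposition puts a clique entirely inside one bag — forcing width ≥ 4. The upper and lower bounds meet at 4, so that is the treewidth.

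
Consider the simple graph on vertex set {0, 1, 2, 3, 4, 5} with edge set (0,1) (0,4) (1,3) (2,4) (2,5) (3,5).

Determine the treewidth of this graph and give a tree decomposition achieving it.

Treewidth 2.
One such decomposition:
Bags: B1 = {2, 3, 5}  B2 = {2, 3, 4}  B3 = {0, 3, 4}  B4 = {0, 1, 3}
Tree: B1–B2, B2–B3, B3–B4

The largest bag has 3 vertices, giving width 2; this decomposition certifies tw(G) ≤ 2. For the lower bound, G contains the cycle 3–5–2–4–0–1–3, so G is not a forest; only forests have treewidth ≤ 1, hence tw(G) ≥ 2. The upper and lower bounds meet at 2, so that is the treewidth.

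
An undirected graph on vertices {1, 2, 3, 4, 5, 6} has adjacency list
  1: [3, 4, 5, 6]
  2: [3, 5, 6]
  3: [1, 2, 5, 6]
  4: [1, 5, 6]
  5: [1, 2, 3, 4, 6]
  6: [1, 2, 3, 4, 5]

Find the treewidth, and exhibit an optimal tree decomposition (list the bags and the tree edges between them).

Treewidth 3.
One optimal decomposition is:
Bags: B1 = {1, 4, 5, 6}  B2 = {1, 3, 5, 6}  B3 = {2, 3, 5, 6}
Tree: B1–B2, B2–B3

The largest bag has 4 vertices, giving width 3; this decomposition certifies tw(G) ≤ 3. For the lower bound, the 4 vertices {1, 3, 5, 6} are pairwise adjacent, and any tree decomposition puts a clique entirely inside one bag — forcing width ≥ 3. Combining the bounds, tw(G) = 3.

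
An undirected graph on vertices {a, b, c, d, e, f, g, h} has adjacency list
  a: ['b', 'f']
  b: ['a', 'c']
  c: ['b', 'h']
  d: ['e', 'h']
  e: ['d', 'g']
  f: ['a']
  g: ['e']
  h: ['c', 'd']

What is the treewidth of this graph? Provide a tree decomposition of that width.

Each bag holds 2 vertices, so the decomposition has width 1, which upper-bounds the treewidth. Since G has at least one edge (e.g. f–a), it is not an edgeless graph, so tw(G) ≥ 1. The upper and lower bounds meet at 1, so that is the treewidth.

Treewidth 1.
Bags: B1 = {a, f}  B2 = {a, b}  B3 = {b, c}  B4 = {c, h}  B5 = {d, h}  B6 = {d, e}  B7 = {e, g}
Tree: B1–B2, B2–B3, B3–B4, B4–B5, B5–B6, B6–B7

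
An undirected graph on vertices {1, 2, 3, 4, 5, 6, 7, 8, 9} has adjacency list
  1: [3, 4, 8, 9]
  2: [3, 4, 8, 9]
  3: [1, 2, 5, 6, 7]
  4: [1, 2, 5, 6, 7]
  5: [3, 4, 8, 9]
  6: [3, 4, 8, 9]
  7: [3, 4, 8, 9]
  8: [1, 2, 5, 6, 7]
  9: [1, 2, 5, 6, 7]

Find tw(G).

A width-4 tree decomposition is:
Bags: B1 = {2, 3, 4, 8, 9}  B2 = {3, 4, 7, 8, 9}  B3 = {3, 4, 6, 8, 9}  B4 = {3, 4, 5, 8, 9}  B5 = {1, 3, 4, 8, 9}
Tree: B1–B2, B2–B3, B3–B4, B4–B5
Each bag holds 5 vertices, so the decomposition has width 4, which upper-bounds the treewidth. For the lower bound: the 5 vertex sets {2,9}, {4,7}, {6,8}, {3}, {5} are disjoint, each induces a connected subgraph, and every pair is joined by at least one edge of G. Contracting each set to a single vertex therefore yields K_{5} as a minor, and since treewidth is minor-monotone, tw(G) ≥ tw(K_{5}) = 4. Therefore the treewidth is 4.

4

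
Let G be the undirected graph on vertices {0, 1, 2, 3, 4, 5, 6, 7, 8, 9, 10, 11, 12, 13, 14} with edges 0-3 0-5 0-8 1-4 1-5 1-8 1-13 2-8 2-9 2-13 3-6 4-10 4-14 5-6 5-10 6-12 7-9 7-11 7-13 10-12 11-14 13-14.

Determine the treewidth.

3

A width-3 tree decomposition is:
Bags: B1 = {2, 7, 9, 11}  B2 = {2, 7, 11, 13}  B3 = {2, 11, 13, 14}  B4 = {2, 8, 13, 14}  B5 = {1, 8, 13, 14}  B6 = {1, 4, 8, 14}  B7 = {0, 1, 4, 8}  B8 = {0, 1, 4, 5}  B9 = {0, 4, 5, 10}  B10 = {0, 3, 5, 10}  B11 = {3, 5, 6, 10}  B12 = {3, 6, 10, 12}
Tree: B1–B2, B2–B3, B3–B4, B4–B5, B5–B6, B6–B7, B7–B8, B8–B9, B9–B10, B10–B11, B11–B12
Each bag holds 4 vertices, so the decomposition has width 3, which upper-bounds the treewidth. For the lower bound: the 4 vertex sets {7,9,11}, {2}, {13}, {1,4,8,14} are disjoint, each induces a connected subgraph, and every pair is joined by at least one edge of G. Contracting each set to a single vertex therefore yields K_{4} as a minor, and since treewidth is minor-monotone, tw(G) ≥ tw(K_{4}) = 3. The upper and lower bounds meet at 3, so that is the treewidth.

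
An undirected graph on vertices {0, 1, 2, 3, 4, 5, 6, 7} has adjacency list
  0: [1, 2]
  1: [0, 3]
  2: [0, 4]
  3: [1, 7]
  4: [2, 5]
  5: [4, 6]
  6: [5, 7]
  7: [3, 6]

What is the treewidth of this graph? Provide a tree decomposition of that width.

Treewidth 2.
One such decomposition:
Bags: B1 = {3, 6, 7}  B2 = {1, 3, 6}  B3 = {0, 1, 6}  B4 = {0, 2, 6}  B5 = {2, 4, 6}  B6 = {4, 5, 6}
Tree: B1–B2, B2–B3, B3–B4, B4–B5, B5–B6

Each bag holds 3 vertices, so the decomposition has width 2, which upper-bounds the treewidth. For the lower bound, G contains the cycle 6–7–3–1–0–2–4–5–6, so G is not a forest; only forests have treewidth ≤ 1, hence tw(G) ≥ 2. Therefore the treewidth is 2.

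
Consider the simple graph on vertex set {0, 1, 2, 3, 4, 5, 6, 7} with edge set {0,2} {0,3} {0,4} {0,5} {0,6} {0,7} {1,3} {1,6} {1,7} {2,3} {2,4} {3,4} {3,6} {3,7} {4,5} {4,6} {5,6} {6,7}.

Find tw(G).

3

A width-3 tree decomposition is:
Bags: B1 = {0, 3, 6, 7}  B2 = {0, 3, 4, 6}  B3 = {0, 4, 5, 6}  B4 = {1, 3, 6, 7}  B5 = {0, 2, 3, 4}
Tree: B1–B2, B2–B3, B1–B4, B2–B5
The largest bag has 4 vertices, giving width 3; this decomposition certifies tw(G) ≤ 3. On the other hand G contains the 4-clique {0, 2, 3, 4}. A clique must lie in a single bag of any decomposition, so no decomposition can have width below 3. Hence tw(G) = 3 exactly.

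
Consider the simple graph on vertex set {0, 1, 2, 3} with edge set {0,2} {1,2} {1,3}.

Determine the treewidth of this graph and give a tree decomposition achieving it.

Treewidth 1.
One optimal decomposition is:
Bags: B1 = {1, 3}  B2 = {1, 2}  B3 = {0, 2}
Tree: B1–B2, B2–B3

Each bag holds 2 vertices, so the decomposition has width 1, which upper-bounds the treewidth. Since G has at least one edge (e.g. 3–1), it is not an edgeless graph, so tw(G) ≥ 1. Hence tw(G) = 1 exactly.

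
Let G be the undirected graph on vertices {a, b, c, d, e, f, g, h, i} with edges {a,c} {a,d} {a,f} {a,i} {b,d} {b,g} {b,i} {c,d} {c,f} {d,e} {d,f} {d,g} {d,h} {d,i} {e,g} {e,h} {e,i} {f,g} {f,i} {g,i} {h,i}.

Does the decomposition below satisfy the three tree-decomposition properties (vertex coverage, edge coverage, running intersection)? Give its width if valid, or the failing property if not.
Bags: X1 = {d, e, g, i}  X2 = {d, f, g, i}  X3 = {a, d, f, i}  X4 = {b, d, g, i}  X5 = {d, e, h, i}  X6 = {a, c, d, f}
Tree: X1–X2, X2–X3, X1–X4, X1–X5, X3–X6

Checking the three conditions: (i) the bags cover all of {a, b, c, d, e, f, g, h, i}; (ii) for each edge, some bag contains both endpoints; (iii) the bags containing any fixed vertex form a subtree. All hold, so the decomposition is valid with width 4 − 1 = 3.

Yes; width 3.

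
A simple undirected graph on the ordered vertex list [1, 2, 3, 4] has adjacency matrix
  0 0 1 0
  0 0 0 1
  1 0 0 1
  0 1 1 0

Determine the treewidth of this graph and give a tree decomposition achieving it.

Each bag holds 2 vertices, so the decomposition has width 1, which upper-bounds the treewidth. G has an edge, so its treewidth is at least 1. Hence tw(G) = 1 exactly.

Treewidth 1.
Bags: B1 = {1, 3}  B2 = {3, 4}  B3 = {2, 4}
Tree: B1–B2, B2–B3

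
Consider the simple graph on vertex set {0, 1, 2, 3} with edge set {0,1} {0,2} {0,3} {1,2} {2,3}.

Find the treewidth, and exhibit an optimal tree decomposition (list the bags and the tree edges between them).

Each bag holds 3 vertices, so the decomposition has width 2, which upper-bounds the treewidth. Conversely, {0, 1, 2} is a clique of size 3, and the vertices of any clique must share a bag in every tree decomposition; so some bag has ≥ 3 vertices and tw(G) ≥ 2. The upper and lower bounds meet at 2, so that is the treewidth.

Treewidth 2.
One optimal decomposition is:
Bags: B1 = {0, 1, 2}  B2 = {0, 2, 3}
Tree: B1–B2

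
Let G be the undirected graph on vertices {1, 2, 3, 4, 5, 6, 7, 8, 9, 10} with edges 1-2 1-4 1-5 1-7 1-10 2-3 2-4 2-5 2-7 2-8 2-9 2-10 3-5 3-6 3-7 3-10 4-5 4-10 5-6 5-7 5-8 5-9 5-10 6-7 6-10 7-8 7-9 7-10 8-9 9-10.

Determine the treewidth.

A width-4 tree decomposition is:
Bags: B1 = {2, 5, 7, 9, 10}  B2 = {1, 2, 5, 7, 10}  B3 = {2, 3, 5, 7, 10}  B4 = {2, 5, 7, 8, 9}  B5 = {1, 2, 4, 5, 10}  B6 = {3, 5, 6, 7, 10}
Tree: B1–B2, B2–B3, B1–B4, B2–B5, B3–B6
Each bag holds 5 vertices, so the decomposition has width 4, which upper-bounds the treewidth. For the lower bound, the 5 vertices {1, 2, 4, 5, 10} are pairwise adjacent, and any tree decomposition puts a clique entirely inside one bag — forcing width ≥ 4. Hence tw(G) = 4 exactly.

4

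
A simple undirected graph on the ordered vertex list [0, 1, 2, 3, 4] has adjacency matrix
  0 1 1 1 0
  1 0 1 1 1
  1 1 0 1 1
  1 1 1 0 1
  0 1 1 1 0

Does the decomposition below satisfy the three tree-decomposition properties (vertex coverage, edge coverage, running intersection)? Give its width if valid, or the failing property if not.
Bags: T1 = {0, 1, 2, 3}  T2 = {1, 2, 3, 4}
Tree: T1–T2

Yes; width 3.

Checking the three conditions: (i) the bags cover all of {0, 1, 2, 3, 4}; (ii) for each edge, some bag contains both endpoints; (iii) the bags containing any fixed vertex form a subtree. All hold, so the decomposition is valid with width 4 − 1 = 3.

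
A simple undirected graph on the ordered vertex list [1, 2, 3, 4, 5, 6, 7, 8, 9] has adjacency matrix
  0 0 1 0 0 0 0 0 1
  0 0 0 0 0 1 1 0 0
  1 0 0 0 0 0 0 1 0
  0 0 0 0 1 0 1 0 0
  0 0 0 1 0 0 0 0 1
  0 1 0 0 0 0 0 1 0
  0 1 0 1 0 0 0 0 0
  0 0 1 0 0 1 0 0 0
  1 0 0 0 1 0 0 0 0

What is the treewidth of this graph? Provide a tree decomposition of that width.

Treewidth 2.
One such decomposition:
Bags: B1 = {4, 5, 7}  B2 = {2, 5, 7}  B3 = {2, 5, 6}  B4 = {5, 6, 8}  B5 = {3, 5, 8}  B6 = {1, 3, 5}  B7 = {1, 5, 9}
Tree: B1–B2, B2–B3, B3–B4, B4–B5, B5–B6, B6–B7

Each bag holds 3 vertices, so the decomposition has width 2, which upper-bounds the treewidth. For the lower bound, G contains the cycle 5–4–7–2–6–8–3–1–9–5, so G is not a forest; only forests have treewidth ≤ 1, hence tw(G) ≥ 2. Combining the bounds, tw(G) = 2.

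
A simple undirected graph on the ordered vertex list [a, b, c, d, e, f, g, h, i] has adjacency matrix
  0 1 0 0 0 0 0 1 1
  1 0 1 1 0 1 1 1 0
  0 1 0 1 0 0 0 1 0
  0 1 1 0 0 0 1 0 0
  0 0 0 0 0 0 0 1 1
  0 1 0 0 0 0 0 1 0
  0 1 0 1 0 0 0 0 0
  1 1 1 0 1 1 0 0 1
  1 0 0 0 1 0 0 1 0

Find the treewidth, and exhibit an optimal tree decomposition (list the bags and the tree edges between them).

Treewidth 2.
Bags: B1 = {b, c, h}  B2 = {b, f, h}  B3 = {b, c, d}  B4 = {a, b, h}  B5 = {a, h, i}  B6 = {e, h, i}  B7 = {b, d, g}
Tree: B1–B2, B1–B3, B2–B4, B4–B5, B5–B6, B3–B7

The largest bag has 3 vertices, giving width 2; this decomposition certifies tw(G) ≤ 2. Conversely, {b, d, g} is a clique of size 3, and the vertices of any clique must share a bag in every tree decomposition; so some bag has ≥ 3 vertices and tw(G) ≥ 2. The upper and lower bounds meet at 2, so that is the treewidth.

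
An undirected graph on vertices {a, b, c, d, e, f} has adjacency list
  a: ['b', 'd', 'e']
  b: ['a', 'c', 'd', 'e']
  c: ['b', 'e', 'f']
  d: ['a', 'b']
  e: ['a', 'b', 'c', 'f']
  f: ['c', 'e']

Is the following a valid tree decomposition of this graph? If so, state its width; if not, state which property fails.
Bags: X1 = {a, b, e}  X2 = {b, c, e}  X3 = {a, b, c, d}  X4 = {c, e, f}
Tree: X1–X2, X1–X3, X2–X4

A tree decomposition must satisfy three properties: every vertex lies in some bag; for every edge, both endpoints lie together in some bag; and for every vertex, the bags containing it form a connected subtree. Here bags containing vertex c are not connected in the tree, so the decomposition is invalid.

No — bags containing vertex c are not connected in the tree.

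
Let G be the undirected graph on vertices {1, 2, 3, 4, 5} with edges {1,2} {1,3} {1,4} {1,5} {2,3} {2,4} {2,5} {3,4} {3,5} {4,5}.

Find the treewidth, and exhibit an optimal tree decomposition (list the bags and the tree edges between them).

With just one bag of size 5, the width is 5 − 1 = 4, so tw(G) ≤ 4. For the lower bound, the 5 vertices {1, 2, 3, 4, 5} are pairwise adjacent, and any tree decomposition puts a clique entirely inside one bag — forcing width ≥ 4. The upper and lower bounds meet at 4, so that is the treewidth.

Treewidth 4.
Bags: B1 = {1, 2, 3, 4, 5}
Tree: (single bag)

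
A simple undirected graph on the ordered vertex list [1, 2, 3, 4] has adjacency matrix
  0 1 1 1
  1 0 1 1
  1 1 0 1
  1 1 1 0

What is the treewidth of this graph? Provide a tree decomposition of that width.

With just one bag of size 4, the width is 4 − 1 = 3, so tw(G) ≤ 3. For the lower bound, the 4 vertices {1, 2, 3, 4} are pairwise adjacent, and any tree decomposition puts a clique entirely inside one bag — forcing width ≥ 3. The upper and lower bounds meet at 3, so that is the treewidth.

Treewidth 3.
Bags: B1 = {1, 2, 3, 4}
Tree: (single bag)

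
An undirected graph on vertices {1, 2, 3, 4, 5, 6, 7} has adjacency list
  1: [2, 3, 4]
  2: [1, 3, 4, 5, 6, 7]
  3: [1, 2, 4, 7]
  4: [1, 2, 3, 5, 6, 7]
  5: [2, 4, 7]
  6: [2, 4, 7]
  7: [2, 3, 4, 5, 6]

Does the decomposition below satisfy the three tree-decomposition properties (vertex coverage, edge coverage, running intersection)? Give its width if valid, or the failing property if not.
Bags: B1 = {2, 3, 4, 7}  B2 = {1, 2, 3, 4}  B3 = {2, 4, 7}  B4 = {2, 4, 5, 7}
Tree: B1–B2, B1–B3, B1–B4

A tree decomposition must satisfy three properties: every vertex lies in some bag; for every edge, both endpoints lie together in some bag; and for every vertex, the bags containing it form a connected subtree. Here vertex 6 appears in no bag, so the decomposition is invalid.

No — vertex 6 appears in no bag.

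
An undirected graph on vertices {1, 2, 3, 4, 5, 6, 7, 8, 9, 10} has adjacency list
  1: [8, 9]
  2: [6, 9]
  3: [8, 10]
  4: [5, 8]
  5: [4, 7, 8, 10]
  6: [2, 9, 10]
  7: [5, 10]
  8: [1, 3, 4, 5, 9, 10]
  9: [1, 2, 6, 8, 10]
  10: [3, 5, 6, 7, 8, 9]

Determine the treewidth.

A width-2 tree decomposition is:
Bags: B1 = {8, 9, 10}  B2 = {1, 8, 9}  B3 = {6, 9, 10}  B4 = {5, 8, 10}  B5 = {3, 8, 10}  B6 = {4, 5, 8}  B7 = {2, 6, 9}  B8 = {5, 7, 10}
Tree: B1–B2, B1–B3, B1–B4, B1–B5, B4–B6, B3–B7, B4–B8
Each bag holds 3 vertices, so the decomposition has width 2, which upper-bounds the treewidth. Conversely, {1, 8, 9} is a clique of size 3, and the vertices of any clique must share a bag in every tree decomposition; so some bag has ≥ 3 vertices and tw(G) ≥ 2. Hence tw(G) = 2 exactly.

2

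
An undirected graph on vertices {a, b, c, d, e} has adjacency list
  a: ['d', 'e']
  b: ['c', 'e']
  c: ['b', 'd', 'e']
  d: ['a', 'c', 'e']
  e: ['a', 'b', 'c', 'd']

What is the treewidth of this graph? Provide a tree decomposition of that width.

Treewidth 2.
One such decomposition:
Bags: B1 = {b, c, e}  B2 = {c, d, e}  B3 = {a, d, e}
Tree: B1–B2, B2–B3

Every bag has size at most 3, so the width is 3 − 1 = 2 and tw(G) ≤ 2. On the other hand G contains the 3-clique {c, d, e}. A clique must lie in a single bag of any decomposition, so no decomposition can have width below 2. Therefore the treewidth is 2.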